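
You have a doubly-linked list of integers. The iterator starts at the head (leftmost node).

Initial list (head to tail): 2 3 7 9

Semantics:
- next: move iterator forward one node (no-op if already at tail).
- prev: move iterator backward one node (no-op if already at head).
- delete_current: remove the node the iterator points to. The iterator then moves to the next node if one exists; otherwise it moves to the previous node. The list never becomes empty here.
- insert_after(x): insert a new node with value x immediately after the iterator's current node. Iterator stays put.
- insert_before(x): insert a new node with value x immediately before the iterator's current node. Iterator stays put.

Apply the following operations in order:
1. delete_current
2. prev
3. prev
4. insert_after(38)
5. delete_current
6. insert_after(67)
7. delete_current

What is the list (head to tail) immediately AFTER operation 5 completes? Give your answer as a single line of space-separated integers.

After 1 (delete_current): list=[3, 7, 9] cursor@3
After 2 (prev): list=[3, 7, 9] cursor@3
After 3 (prev): list=[3, 7, 9] cursor@3
After 4 (insert_after(38)): list=[3, 38, 7, 9] cursor@3
After 5 (delete_current): list=[38, 7, 9] cursor@38

Answer: 38 7 9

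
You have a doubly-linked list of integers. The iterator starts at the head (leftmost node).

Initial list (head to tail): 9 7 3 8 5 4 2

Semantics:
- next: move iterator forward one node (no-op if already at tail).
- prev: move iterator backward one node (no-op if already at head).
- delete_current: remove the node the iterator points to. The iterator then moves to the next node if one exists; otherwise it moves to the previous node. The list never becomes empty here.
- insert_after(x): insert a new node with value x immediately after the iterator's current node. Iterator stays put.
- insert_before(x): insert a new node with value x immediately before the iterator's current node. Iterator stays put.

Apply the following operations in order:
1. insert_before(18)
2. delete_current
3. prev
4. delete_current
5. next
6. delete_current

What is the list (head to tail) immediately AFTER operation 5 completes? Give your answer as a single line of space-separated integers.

After 1 (insert_before(18)): list=[18, 9, 7, 3, 8, 5, 4, 2] cursor@9
After 2 (delete_current): list=[18, 7, 3, 8, 5, 4, 2] cursor@7
After 3 (prev): list=[18, 7, 3, 8, 5, 4, 2] cursor@18
After 4 (delete_current): list=[7, 3, 8, 5, 4, 2] cursor@7
After 5 (next): list=[7, 3, 8, 5, 4, 2] cursor@3

Answer: 7 3 8 5 4 2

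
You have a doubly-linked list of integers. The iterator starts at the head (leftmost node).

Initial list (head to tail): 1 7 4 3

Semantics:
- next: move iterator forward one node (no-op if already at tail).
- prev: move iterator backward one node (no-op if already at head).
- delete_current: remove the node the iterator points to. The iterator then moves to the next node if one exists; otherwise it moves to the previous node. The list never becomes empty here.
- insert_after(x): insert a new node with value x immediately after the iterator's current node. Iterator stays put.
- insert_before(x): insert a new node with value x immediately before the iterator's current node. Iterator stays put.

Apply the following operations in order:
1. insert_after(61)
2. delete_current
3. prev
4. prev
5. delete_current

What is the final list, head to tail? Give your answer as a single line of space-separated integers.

After 1 (insert_after(61)): list=[1, 61, 7, 4, 3] cursor@1
After 2 (delete_current): list=[61, 7, 4, 3] cursor@61
After 3 (prev): list=[61, 7, 4, 3] cursor@61
After 4 (prev): list=[61, 7, 4, 3] cursor@61
After 5 (delete_current): list=[7, 4, 3] cursor@7

Answer: 7 4 3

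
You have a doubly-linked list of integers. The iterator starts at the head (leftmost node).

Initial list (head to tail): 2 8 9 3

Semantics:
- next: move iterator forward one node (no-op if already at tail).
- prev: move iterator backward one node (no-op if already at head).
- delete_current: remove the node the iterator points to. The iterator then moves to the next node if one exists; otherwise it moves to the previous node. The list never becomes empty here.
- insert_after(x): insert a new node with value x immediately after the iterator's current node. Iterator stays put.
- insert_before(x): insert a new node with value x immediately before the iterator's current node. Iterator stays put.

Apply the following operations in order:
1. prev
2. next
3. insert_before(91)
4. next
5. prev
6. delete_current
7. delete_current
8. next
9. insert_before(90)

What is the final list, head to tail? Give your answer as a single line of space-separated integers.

After 1 (prev): list=[2, 8, 9, 3] cursor@2
After 2 (next): list=[2, 8, 9, 3] cursor@8
After 3 (insert_before(91)): list=[2, 91, 8, 9, 3] cursor@8
After 4 (next): list=[2, 91, 8, 9, 3] cursor@9
After 5 (prev): list=[2, 91, 8, 9, 3] cursor@8
After 6 (delete_current): list=[2, 91, 9, 3] cursor@9
After 7 (delete_current): list=[2, 91, 3] cursor@3
After 8 (next): list=[2, 91, 3] cursor@3
After 9 (insert_before(90)): list=[2, 91, 90, 3] cursor@3

Answer: 2 91 90 3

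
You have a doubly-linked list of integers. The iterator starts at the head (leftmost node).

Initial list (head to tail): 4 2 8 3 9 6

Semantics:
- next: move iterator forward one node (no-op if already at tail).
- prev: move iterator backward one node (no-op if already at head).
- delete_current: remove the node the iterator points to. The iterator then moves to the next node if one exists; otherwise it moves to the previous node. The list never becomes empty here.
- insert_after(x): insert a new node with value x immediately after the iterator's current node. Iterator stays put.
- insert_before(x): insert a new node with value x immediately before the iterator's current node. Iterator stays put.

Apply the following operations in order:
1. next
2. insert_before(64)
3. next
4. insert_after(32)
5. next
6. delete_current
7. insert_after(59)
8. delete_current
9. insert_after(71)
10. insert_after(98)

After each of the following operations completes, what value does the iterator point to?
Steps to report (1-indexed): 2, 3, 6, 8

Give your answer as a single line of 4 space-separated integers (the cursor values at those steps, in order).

Answer: 2 8 3 59

Derivation:
After 1 (next): list=[4, 2, 8, 3, 9, 6] cursor@2
After 2 (insert_before(64)): list=[4, 64, 2, 8, 3, 9, 6] cursor@2
After 3 (next): list=[4, 64, 2, 8, 3, 9, 6] cursor@8
After 4 (insert_after(32)): list=[4, 64, 2, 8, 32, 3, 9, 6] cursor@8
After 5 (next): list=[4, 64, 2, 8, 32, 3, 9, 6] cursor@32
After 6 (delete_current): list=[4, 64, 2, 8, 3, 9, 6] cursor@3
After 7 (insert_after(59)): list=[4, 64, 2, 8, 3, 59, 9, 6] cursor@3
After 8 (delete_current): list=[4, 64, 2, 8, 59, 9, 6] cursor@59
After 9 (insert_after(71)): list=[4, 64, 2, 8, 59, 71, 9, 6] cursor@59
After 10 (insert_after(98)): list=[4, 64, 2, 8, 59, 98, 71, 9, 6] cursor@59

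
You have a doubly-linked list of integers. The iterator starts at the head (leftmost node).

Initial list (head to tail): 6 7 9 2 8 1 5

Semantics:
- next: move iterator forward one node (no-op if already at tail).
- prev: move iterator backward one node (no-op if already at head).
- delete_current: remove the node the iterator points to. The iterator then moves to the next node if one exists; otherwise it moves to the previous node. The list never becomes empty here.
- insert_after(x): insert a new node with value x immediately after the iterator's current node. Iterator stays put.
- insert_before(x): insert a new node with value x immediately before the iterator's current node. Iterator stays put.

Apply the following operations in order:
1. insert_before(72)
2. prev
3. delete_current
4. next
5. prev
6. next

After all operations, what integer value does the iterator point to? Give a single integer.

After 1 (insert_before(72)): list=[72, 6, 7, 9, 2, 8, 1, 5] cursor@6
After 2 (prev): list=[72, 6, 7, 9, 2, 8, 1, 5] cursor@72
After 3 (delete_current): list=[6, 7, 9, 2, 8, 1, 5] cursor@6
After 4 (next): list=[6, 7, 9, 2, 8, 1, 5] cursor@7
After 5 (prev): list=[6, 7, 9, 2, 8, 1, 5] cursor@6
After 6 (next): list=[6, 7, 9, 2, 8, 1, 5] cursor@7

Answer: 7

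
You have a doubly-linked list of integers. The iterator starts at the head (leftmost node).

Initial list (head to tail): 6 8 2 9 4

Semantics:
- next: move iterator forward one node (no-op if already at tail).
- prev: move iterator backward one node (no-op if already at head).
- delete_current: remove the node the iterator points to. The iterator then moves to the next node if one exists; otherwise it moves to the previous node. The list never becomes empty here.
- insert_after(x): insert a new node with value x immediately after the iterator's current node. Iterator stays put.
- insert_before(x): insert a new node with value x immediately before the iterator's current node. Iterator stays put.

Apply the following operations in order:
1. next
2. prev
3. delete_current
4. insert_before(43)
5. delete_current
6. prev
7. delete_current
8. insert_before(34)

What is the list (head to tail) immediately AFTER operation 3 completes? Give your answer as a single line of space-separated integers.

After 1 (next): list=[6, 8, 2, 9, 4] cursor@8
After 2 (prev): list=[6, 8, 2, 9, 4] cursor@6
After 3 (delete_current): list=[8, 2, 9, 4] cursor@8

Answer: 8 2 9 4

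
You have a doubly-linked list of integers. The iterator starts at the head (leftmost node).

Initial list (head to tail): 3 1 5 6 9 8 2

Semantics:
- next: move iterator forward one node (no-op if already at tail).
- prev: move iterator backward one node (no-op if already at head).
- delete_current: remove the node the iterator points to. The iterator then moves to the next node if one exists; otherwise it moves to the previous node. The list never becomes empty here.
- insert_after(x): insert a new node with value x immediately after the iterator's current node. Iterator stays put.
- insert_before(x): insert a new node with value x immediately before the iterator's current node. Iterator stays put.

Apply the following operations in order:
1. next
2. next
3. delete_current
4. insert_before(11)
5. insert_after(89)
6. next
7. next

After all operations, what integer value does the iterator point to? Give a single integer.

After 1 (next): list=[3, 1, 5, 6, 9, 8, 2] cursor@1
After 2 (next): list=[3, 1, 5, 6, 9, 8, 2] cursor@5
After 3 (delete_current): list=[3, 1, 6, 9, 8, 2] cursor@6
After 4 (insert_before(11)): list=[3, 1, 11, 6, 9, 8, 2] cursor@6
After 5 (insert_after(89)): list=[3, 1, 11, 6, 89, 9, 8, 2] cursor@6
After 6 (next): list=[3, 1, 11, 6, 89, 9, 8, 2] cursor@89
After 7 (next): list=[3, 1, 11, 6, 89, 9, 8, 2] cursor@9

Answer: 9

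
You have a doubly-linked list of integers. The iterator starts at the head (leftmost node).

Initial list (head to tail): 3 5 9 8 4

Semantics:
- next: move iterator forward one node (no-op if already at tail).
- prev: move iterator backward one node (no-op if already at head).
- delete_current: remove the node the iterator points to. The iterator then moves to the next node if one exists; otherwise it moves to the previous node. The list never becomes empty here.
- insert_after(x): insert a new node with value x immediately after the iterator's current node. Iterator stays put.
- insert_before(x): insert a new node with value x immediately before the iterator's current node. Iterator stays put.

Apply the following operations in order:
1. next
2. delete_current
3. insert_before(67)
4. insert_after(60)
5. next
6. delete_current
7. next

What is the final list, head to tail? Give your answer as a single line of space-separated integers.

After 1 (next): list=[3, 5, 9, 8, 4] cursor@5
After 2 (delete_current): list=[3, 9, 8, 4] cursor@9
After 3 (insert_before(67)): list=[3, 67, 9, 8, 4] cursor@9
After 4 (insert_after(60)): list=[3, 67, 9, 60, 8, 4] cursor@9
After 5 (next): list=[3, 67, 9, 60, 8, 4] cursor@60
After 6 (delete_current): list=[3, 67, 9, 8, 4] cursor@8
After 7 (next): list=[3, 67, 9, 8, 4] cursor@4

Answer: 3 67 9 8 4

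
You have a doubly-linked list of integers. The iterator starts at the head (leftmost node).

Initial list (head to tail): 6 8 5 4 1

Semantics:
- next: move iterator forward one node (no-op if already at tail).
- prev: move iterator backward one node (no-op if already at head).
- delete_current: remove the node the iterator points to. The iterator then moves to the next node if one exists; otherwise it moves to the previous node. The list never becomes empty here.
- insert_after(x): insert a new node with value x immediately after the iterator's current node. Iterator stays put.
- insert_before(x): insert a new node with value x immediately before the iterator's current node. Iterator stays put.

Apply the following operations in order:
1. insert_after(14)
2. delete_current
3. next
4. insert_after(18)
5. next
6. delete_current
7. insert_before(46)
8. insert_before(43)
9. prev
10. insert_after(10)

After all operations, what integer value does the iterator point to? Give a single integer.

After 1 (insert_after(14)): list=[6, 14, 8, 5, 4, 1] cursor@6
After 2 (delete_current): list=[14, 8, 5, 4, 1] cursor@14
After 3 (next): list=[14, 8, 5, 4, 1] cursor@8
After 4 (insert_after(18)): list=[14, 8, 18, 5, 4, 1] cursor@8
After 5 (next): list=[14, 8, 18, 5, 4, 1] cursor@18
After 6 (delete_current): list=[14, 8, 5, 4, 1] cursor@5
After 7 (insert_before(46)): list=[14, 8, 46, 5, 4, 1] cursor@5
After 8 (insert_before(43)): list=[14, 8, 46, 43, 5, 4, 1] cursor@5
After 9 (prev): list=[14, 8, 46, 43, 5, 4, 1] cursor@43
After 10 (insert_after(10)): list=[14, 8, 46, 43, 10, 5, 4, 1] cursor@43

Answer: 43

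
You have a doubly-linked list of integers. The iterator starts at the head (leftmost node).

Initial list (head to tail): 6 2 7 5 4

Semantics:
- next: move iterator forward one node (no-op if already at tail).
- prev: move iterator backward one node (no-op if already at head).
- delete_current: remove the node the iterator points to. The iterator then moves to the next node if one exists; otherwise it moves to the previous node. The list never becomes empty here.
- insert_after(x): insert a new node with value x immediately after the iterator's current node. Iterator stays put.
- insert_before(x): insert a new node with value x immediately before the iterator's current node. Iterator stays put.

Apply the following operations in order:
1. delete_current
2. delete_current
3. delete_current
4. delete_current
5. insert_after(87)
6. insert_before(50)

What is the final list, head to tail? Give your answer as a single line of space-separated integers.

Answer: 50 4 87

Derivation:
After 1 (delete_current): list=[2, 7, 5, 4] cursor@2
After 2 (delete_current): list=[7, 5, 4] cursor@7
After 3 (delete_current): list=[5, 4] cursor@5
After 4 (delete_current): list=[4] cursor@4
After 5 (insert_after(87)): list=[4, 87] cursor@4
After 6 (insert_before(50)): list=[50, 4, 87] cursor@4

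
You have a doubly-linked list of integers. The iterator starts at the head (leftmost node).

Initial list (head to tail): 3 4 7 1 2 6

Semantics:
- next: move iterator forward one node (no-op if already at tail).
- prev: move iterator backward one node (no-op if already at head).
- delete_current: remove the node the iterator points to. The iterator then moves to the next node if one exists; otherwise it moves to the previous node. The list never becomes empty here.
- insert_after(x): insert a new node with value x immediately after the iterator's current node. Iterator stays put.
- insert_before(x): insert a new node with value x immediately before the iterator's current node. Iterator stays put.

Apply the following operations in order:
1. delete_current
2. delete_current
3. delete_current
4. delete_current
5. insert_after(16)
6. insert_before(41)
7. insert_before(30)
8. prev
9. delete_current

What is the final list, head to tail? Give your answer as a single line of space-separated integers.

Answer: 41 2 16 6

Derivation:
After 1 (delete_current): list=[4, 7, 1, 2, 6] cursor@4
After 2 (delete_current): list=[7, 1, 2, 6] cursor@7
After 3 (delete_current): list=[1, 2, 6] cursor@1
After 4 (delete_current): list=[2, 6] cursor@2
After 5 (insert_after(16)): list=[2, 16, 6] cursor@2
After 6 (insert_before(41)): list=[41, 2, 16, 6] cursor@2
After 7 (insert_before(30)): list=[41, 30, 2, 16, 6] cursor@2
After 8 (prev): list=[41, 30, 2, 16, 6] cursor@30
After 9 (delete_current): list=[41, 2, 16, 6] cursor@2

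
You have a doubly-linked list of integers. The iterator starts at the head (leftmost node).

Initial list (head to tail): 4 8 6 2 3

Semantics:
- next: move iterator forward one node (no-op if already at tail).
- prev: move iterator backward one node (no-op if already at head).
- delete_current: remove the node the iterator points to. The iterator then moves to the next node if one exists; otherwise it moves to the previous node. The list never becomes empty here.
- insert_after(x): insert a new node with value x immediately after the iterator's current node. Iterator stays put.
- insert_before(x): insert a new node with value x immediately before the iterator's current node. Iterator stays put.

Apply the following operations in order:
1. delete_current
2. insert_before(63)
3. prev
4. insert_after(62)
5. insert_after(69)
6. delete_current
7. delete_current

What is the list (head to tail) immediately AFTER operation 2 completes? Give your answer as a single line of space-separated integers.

After 1 (delete_current): list=[8, 6, 2, 3] cursor@8
After 2 (insert_before(63)): list=[63, 8, 6, 2, 3] cursor@8

Answer: 63 8 6 2 3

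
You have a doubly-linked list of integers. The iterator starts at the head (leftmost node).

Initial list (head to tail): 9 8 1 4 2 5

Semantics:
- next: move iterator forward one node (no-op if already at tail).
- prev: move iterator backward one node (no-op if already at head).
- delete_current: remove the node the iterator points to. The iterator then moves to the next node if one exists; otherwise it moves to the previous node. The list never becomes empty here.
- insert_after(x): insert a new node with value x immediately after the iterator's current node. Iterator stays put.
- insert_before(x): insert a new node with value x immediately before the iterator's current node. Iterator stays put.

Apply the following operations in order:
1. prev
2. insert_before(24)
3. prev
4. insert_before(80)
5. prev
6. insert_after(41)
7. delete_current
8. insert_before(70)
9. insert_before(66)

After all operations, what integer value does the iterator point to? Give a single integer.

After 1 (prev): list=[9, 8, 1, 4, 2, 5] cursor@9
After 2 (insert_before(24)): list=[24, 9, 8, 1, 4, 2, 5] cursor@9
After 3 (prev): list=[24, 9, 8, 1, 4, 2, 5] cursor@24
After 4 (insert_before(80)): list=[80, 24, 9, 8, 1, 4, 2, 5] cursor@24
After 5 (prev): list=[80, 24, 9, 8, 1, 4, 2, 5] cursor@80
After 6 (insert_after(41)): list=[80, 41, 24, 9, 8, 1, 4, 2, 5] cursor@80
After 7 (delete_current): list=[41, 24, 9, 8, 1, 4, 2, 5] cursor@41
After 8 (insert_before(70)): list=[70, 41, 24, 9, 8, 1, 4, 2, 5] cursor@41
After 9 (insert_before(66)): list=[70, 66, 41, 24, 9, 8, 1, 4, 2, 5] cursor@41

Answer: 41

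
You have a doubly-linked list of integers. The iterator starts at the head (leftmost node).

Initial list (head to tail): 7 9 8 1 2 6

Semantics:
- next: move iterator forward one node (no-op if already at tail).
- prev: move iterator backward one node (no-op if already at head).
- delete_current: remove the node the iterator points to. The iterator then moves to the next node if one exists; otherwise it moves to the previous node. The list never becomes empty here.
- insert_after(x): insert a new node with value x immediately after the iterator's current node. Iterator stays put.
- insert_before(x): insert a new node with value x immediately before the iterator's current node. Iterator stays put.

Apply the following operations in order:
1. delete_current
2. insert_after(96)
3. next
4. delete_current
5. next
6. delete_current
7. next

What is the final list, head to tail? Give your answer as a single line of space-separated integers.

After 1 (delete_current): list=[9, 8, 1, 2, 6] cursor@9
After 2 (insert_after(96)): list=[9, 96, 8, 1, 2, 6] cursor@9
After 3 (next): list=[9, 96, 8, 1, 2, 6] cursor@96
After 4 (delete_current): list=[9, 8, 1, 2, 6] cursor@8
After 5 (next): list=[9, 8, 1, 2, 6] cursor@1
After 6 (delete_current): list=[9, 8, 2, 6] cursor@2
After 7 (next): list=[9, 8, 2, 6] cursor@6

Answer: 9 8 2 6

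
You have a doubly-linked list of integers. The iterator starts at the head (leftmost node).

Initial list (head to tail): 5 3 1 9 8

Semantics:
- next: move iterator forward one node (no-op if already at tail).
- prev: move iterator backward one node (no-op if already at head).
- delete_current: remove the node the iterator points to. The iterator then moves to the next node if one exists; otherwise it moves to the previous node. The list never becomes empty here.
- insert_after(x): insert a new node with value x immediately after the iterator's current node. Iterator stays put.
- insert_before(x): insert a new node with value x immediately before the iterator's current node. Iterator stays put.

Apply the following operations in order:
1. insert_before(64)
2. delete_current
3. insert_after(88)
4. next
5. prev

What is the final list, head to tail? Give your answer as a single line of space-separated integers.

Answer: 64 3 88 1 9 8

Derivation:
After 1 (insert_before(64)): list=[64, 5, 3, 1, 9, 8] cursor@5
After 2 (delete_current): list=[64, 3, 1, 9, 8] cursor@3
After 3 (insert_after(88)): list=[64, 3, 88, 1, 9, 8] cursor@3
After 4 (next): list=[64, 3, 88, 1, 9, 8] cursor@88
After 5 (prev): list=[64, 3, 88, 1, 9, 8] cursor@3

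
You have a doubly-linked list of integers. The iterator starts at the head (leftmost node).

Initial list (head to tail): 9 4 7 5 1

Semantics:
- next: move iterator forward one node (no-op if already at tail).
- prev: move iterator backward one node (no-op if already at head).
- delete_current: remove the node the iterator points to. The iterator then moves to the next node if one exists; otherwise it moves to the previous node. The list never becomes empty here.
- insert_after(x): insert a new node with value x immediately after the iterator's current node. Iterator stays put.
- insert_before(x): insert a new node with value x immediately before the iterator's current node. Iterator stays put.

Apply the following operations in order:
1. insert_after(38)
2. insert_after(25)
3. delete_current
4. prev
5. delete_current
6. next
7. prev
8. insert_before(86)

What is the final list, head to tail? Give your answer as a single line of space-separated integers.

Answer: 86 38 4 7 5 1

Derivation:
After 1 (insert_after(38)): list=[9, 38, 4, 7, 5, 1] cursor@9
After 2 (insert_after(25)): list=[9, 25, 38, 4, 7, 5, 1] cursor@9
After 3 (delete_current): list=[25, 38, 4, 7, 5, 1] cursor@25
After 4 (prev): list=[25, 38, 4, 7, 5, 1] cursor@25
After 5 (delete_current): list=[38, 4, 7, 5, 1] cursor@38
After 6 (next): list=[38, 4, 7, 5, 1] cursor@4
After 7 (prev): list=[38, 4, 7, 5, 1] cursor@38
After 8 (insert_before(86)): list=[86, 38, 4, 7, 5, 1] cursor@38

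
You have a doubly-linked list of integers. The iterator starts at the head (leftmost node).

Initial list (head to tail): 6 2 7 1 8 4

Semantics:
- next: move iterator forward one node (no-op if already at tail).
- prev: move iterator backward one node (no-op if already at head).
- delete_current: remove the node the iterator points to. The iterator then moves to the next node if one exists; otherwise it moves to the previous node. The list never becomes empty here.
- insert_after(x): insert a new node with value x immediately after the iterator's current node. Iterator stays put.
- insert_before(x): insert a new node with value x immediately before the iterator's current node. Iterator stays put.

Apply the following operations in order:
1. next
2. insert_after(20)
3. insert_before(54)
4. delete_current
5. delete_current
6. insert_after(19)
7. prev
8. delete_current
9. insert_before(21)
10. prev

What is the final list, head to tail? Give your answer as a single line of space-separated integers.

Answer: 6 21 7 19 1 8 4

Derivation:
After 1 (next): list=[6, 2, 7, 1, 8, 4] cursor@2
After 2 (insert_after(20)): list=[6, 2, 20, 7, 1, 8, 4] cursor@2
After 3 (insert_before(54)): list=[6, 54, 2, 20, 7, 1, 8, 4] cursor@2
After 4 (delete_current): list=[6, 54, 20, 7, 1, 8, 4] cursor@20
After 5 (delete_current): list=[6, 54, 7, 1, 8, 4] cursor@7
After 6 (insert_after(19)): list=[6, 54, 7, 19, 1, 8, 4] cursor@7
After 7 (prev): list=[6, 54, 7, 19, 1, 8, 4] cursor@54
After 8 (delete_current): list=[6, 7, 19, 1, 8, 4] cursor@7
After 9 (insert_before(21)): list=[6, 21, 7, 19, 1, 8, 4] cursor@7
After 10 (prev): list=[6, 21, 7, 19, 1, 8, 4] cursor@21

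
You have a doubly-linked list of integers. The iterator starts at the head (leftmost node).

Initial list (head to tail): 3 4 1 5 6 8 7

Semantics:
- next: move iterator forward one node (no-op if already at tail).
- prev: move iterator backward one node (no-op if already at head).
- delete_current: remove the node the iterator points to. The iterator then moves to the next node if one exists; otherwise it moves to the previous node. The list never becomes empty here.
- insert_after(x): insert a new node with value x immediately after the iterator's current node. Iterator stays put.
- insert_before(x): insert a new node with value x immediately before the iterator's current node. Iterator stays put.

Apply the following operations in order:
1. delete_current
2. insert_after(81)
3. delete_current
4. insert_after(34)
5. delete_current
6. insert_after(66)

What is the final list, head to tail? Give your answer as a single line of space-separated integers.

Answer: 34 66 1 5 6 8 7

Derivation:
After 1 (delete_current): list=[4, 1, 5, 6, 8, 7] cursor@4
After 2 (insert_after(81)): list=[4, 81, 1, 5, 6, 8, 7] cursor@4
After 3 (delete_current): list=[81, 1, 5, 6, 8, 7] cursor@81
After 4 (insert_after(34)): list=[81, 34, 1, 5, 6, 8, 7] cursor@81
After 5 (delete_current): list=[34, 1, 5, 6, 8, 7] cursor@34
After 6 (insert_after(66)): list=[34, 66, 1, 5, 6, 8, 7] cursor@34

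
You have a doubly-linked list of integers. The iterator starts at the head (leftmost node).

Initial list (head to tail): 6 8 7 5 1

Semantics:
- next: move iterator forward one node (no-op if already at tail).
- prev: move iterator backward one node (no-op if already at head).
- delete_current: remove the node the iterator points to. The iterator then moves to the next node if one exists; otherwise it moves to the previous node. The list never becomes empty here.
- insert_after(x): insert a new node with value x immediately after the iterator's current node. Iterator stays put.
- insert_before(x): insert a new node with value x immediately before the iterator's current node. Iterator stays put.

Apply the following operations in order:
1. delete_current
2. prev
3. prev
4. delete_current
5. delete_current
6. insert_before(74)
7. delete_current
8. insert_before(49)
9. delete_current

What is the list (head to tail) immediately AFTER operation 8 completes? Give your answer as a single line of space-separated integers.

After 1 (delete_current): list=[8, 7, 5, 1] cursor@8
After 2 (prev): list=[8, 7, 5, 1] cursor@8
After 3 (prev): list=[8, 7, 5, 1] cursor@8
After 4 (delete_current): list=[7, 5, 1] cursor@7
After 5 (delete_current): list=[5, 1] cursor@5
After 6 (insert_before(74)): list=[74, 5, 1] cursor@5
After 7 (delete_current): list=[74, 1] cursor@1
After 8 (insert_before(49)): list=[74, 49, 1] cursor@1

Answer: 74 49 1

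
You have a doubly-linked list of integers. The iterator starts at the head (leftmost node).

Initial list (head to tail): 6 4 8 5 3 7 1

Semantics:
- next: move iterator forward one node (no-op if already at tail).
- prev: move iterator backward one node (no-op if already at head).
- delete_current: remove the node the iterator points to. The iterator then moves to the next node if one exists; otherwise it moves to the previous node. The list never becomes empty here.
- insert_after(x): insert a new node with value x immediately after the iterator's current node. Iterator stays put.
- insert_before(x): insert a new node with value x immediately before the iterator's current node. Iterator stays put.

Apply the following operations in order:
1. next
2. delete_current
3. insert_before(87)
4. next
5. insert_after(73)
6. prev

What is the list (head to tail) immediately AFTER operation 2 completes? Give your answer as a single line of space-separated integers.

After 1 (next): list=[6, 4, 8, 5, 3, 7, 1] cursor@4
After 2 (delete_current): list=[6, 8, 5, 3, 7, 1] cursor@8

Answer: 6 8 5 3 7 1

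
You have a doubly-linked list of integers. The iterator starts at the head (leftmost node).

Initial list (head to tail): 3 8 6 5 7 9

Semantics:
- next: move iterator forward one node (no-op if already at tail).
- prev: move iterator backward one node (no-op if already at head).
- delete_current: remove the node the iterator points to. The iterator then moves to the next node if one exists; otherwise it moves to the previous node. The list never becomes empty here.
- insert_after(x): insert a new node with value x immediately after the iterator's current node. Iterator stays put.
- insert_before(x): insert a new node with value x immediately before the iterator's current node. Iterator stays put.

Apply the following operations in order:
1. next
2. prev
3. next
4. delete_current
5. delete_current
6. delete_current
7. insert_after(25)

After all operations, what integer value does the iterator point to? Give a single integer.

After 1 (next): list=[3, 8, 6, 5, 7, 9] cursor@8
After 2 (prev): list=[3, 8, 6, 5, 7, 9] cursor@3
After 3 (next): list=[3, 8, 6, 5, 7, 9] cursor@8
After 4 (delete_current): list=[3, 6, 5, 7, 9] cursor@6
After 5 (delete_current): list=[3, 5, 7, 9] cursor@5
After 6 (delete_current): list=[3, 7, 9] cursor@7
After 7 (insert_after(25)): list=[3, 7, 25, 9] cursor@7

Answer: 7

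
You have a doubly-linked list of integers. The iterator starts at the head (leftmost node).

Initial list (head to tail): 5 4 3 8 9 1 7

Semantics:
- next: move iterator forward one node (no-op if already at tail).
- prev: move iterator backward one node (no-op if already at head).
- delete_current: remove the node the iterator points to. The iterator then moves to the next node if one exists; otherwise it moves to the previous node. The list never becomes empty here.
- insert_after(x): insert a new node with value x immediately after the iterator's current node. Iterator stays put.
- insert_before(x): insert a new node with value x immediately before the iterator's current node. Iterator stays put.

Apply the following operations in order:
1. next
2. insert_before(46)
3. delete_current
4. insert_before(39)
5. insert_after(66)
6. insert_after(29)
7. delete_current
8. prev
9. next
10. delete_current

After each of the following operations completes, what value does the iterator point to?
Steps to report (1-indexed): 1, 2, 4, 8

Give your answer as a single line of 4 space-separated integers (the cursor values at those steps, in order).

Answer: 4 4 3 39

Derivation:
After 1 (next): list=[5, 4, 3, 8, 9, 1, 7] cursor@4
After 2 (insert_before(46)): list=[5, 46, 4, 3, 8, 9, 1, 7] cursor@4
After 3 (delete_current): list=[5, 46, 3, 8, 9, 1, 7] cursor@3
After 4 (insert_before(39)): list=[5, 46, 39, 3, 8, 9, 1, 7] cursor@3
After 5 (insert_after(66)): list=[5, 46, 39, 3, 66, 8, 9, 1, 7] cursor@3
After 6 (insert_after(29)): list=[5, 46, 39, 3, 29, 66, 8, 9, 1, 7] cursor@3
After 7 (delete_current): list=[5, 46, 39, 29, 66, 8, 9, 1, 7] cursor@29
After 8 (prev): list=[5, 46, 39, 29, 66, 8, 9, 1, 7] cursor@39
After 9 (next): list=[5, 46, 39, 29, 66, 8, 9, 1, 7] cursor@29
After 10 (delete_current): list=[5, 46, 39, 66, 8, 9, 1, 7] cursor@66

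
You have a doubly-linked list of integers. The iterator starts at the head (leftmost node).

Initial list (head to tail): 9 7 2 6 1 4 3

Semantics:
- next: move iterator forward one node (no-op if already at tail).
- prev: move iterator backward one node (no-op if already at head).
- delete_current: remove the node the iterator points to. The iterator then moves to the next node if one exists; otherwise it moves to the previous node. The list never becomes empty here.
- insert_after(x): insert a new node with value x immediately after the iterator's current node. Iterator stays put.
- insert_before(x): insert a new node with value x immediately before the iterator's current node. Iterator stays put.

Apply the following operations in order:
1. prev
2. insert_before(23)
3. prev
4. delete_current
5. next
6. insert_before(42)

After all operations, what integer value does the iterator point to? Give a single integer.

Answer: 7

Derivation:
After 1 (prev): list=[9, 7, 2, 6, 1, 4, 3] cursor@9
After 2 (insert_before(23)): list=[23, 9, 7, 2, 6, 1, 4, 3] cursor@9
After 3 (prev): list=[23, 9, 7, 2, 6, 1, 4, 3] cursor@23
After 4 (delete_current): list=[9, 7, 2, 6, 1, 4, 3] cursor@9
After 5 (next): list=[9, 7, 2, 6, 1, 4, 3] cursor@7
After 6 (insert_before(42)): list=[9, 42, 7, 2, 6, 1, 4, 3] cursor@7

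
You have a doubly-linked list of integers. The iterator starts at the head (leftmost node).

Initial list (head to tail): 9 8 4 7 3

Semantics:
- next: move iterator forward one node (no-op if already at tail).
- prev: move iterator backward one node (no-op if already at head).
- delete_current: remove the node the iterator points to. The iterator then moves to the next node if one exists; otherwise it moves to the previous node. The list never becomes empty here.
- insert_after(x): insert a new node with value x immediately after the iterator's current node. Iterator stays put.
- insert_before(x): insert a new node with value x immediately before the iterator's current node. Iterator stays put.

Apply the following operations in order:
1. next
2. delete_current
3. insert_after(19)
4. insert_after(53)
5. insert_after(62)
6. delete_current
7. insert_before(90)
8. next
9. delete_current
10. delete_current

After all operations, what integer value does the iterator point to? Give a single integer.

After 1 (next): list=[9, 8, 4, 7, 3] cursor@8
After 2 (delete_current): list=[9, 4, 7, 3] cursor@4
After 3 (insert_after(19)): list=[9, 4, 19, 7, 3] cursor@4
After 4 (insert_after(53)): list=[9, 4, 53, 19, 7, 3] cursor@4
After 5 (insert_after(62)): list=[9, 4, 62, 53, 19, 7, 3] cursor@4
After 6 (delete_current): list=[9, 62, 53, 19, 7, 3] cursor@62
After 7 (insert_before(90)): list=[9, 90, 62, 53, 19, 7, 3] cursor@62
After 8 (next): list=[9, 90, 62, 53, 19, 7, 3] cursor@53
After 9 (delete_current): list=[9, 90, 62, 19, 7, 3] cursor@19
After 10 (delete_current): list=[9, 90, 62, 7, 3] cursor@7

Answer: 7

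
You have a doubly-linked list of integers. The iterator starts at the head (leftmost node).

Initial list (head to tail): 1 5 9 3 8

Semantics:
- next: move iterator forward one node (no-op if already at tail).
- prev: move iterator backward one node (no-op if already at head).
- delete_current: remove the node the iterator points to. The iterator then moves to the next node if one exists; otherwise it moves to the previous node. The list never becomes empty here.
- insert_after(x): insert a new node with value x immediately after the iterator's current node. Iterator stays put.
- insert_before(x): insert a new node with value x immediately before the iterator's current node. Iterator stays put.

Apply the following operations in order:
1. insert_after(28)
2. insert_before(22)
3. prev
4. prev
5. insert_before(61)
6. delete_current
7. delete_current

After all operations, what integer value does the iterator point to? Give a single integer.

After 1 (insert_after(28)): list=[1, 28, 5, 9, 3, 8] cursor@1
After 2 (insert_before(22)): list=[22, 1, 28, 5, 9, 3, 8] cursor@1
After 3 (prev): list=[22, 1, 28, 5, 9, 3, 8] cursor@22
After 4 (prev): list=[22, 1, 28, 5, 9, 3, 8] cursor@22
After 5 (insert_before(61)): list=[61, 22, 1, 28, 5, 9, 3, 8] cursor@22
After 6 (delete_current): list=[61, 1, 28, 5, 9, 3, 8] cursor@1
After 7 (delete_current): list=[61, 28, 5, 9, 3, 8] cursor@28

Answer: 28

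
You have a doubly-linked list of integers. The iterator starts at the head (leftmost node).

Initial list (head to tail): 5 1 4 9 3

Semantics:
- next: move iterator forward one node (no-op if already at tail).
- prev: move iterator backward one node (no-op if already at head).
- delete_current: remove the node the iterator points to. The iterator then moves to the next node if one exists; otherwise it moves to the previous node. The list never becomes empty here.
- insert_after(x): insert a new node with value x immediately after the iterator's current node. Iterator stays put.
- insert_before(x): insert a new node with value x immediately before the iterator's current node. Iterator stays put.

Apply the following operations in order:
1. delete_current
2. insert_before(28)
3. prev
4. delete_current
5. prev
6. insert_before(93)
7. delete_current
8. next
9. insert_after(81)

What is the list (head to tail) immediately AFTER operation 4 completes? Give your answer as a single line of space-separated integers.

Answer: 1 4 9 3

Derivation:
After 1 (delete_current): list=[1, 4, 9, 3] cursor@1
After 2 (insert_before(28)): list=[28, 1, 4, 9, 3] cursor@1
After 3 (prev): list=[28, 1, 4, 9, 3] cursor@28
After 4 (delete_current): list=[1, 4, 9, 3] cursor@1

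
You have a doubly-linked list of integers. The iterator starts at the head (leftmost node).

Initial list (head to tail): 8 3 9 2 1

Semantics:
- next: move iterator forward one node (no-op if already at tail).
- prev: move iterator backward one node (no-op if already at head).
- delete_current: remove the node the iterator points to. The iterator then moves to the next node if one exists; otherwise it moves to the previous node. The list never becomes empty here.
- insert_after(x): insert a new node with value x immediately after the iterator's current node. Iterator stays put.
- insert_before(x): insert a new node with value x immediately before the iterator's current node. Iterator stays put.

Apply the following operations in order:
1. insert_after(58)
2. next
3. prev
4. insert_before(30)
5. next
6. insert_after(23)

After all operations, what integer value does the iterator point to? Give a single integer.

After 1 (insert_after(58)): list=[8, 58, 3, 9, 2, 1] cursor@8
After 2 (next): list=[8, 58, 3, 9, 2, 1] cursor@58
After 3 (prev): list=[8, 58, 3, 9, 2, 1] cursor@8
After 4 (insert_before(30)): list=[30, 8, 58, 3, 9, 2, 1] cursor@8
After 5 (next): list=[30, 8, 58, 3, 9, 2, 1] cursor@58
After 6 (insert_after(23)): list=[30, 8, 58, 23, 3, 9, 2, 1] cursor@58

Answer: 58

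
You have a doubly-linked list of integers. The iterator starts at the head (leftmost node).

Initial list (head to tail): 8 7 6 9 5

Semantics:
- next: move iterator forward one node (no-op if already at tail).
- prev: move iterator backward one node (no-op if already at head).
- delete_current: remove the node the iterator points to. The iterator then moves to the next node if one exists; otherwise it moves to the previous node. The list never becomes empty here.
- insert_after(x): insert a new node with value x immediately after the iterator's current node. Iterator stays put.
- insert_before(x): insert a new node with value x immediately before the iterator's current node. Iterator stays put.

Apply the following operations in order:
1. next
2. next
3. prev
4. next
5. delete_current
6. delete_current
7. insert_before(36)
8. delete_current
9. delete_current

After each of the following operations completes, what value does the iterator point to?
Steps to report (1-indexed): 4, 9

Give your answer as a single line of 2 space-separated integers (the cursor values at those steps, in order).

After 1 (next): list=[8, 7, 6, 9, 5] cursor@7
After 2 (next): list=[8, 7, 6, 9, 5] cursor@6
After 3 (prev): list=[8, 7, 6, 9, 5] cursor@7
After 4 (next): list=[8, 7, 6, 9, 5] cursor@6
After 5 (delete_current): list=[8, 7, 9, 5] cursor@9
After 6 (delete_current): list=[8, 7, 5] cursor@5
After 7 (insert_before(36)): list=[8, 7, 36, 5] cursor@5
After 8 (delete_current): list=[8, 7, 36] cursor@36
After 9 (delete_current): list=[8, 7] cursor@7

Answer: 6 7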